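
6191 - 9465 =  - 3274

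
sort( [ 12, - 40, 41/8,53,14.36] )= [ - 40, 41/8,12, 14.36,53 ] 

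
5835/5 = 1167 = 1167.00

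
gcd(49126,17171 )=77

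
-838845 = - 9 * 93205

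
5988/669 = 8 + 212/223 = 8.95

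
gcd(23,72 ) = 1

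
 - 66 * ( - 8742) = 576972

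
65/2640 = 13/528 = 0.02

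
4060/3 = 4060/3 =1353.33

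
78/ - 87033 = - 1 + 28985/29011 = -0.00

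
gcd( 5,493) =1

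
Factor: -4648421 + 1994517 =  - 2^4*11^1*17^1*887^1=- 2653904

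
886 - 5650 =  - 4764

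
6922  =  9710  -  2788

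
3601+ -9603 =-6002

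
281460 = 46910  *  6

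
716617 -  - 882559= 1599176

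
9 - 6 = 3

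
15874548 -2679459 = 13195089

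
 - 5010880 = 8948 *( - 560) 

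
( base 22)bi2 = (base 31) 5TI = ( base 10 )5722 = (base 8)13132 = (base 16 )165A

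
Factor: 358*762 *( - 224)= - 2^7*3^1*7^1*127^1*179^1= - 61106304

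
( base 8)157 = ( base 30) 3L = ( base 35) 36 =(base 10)111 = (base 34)39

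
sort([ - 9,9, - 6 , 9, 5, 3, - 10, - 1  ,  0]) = [ - 10,- 9, - 6,-1,0,3, 5,  9,9 ] 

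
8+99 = 107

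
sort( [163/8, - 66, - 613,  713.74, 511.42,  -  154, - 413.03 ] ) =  [ - 613 ,  -  413.03, - 154, - 66,163/8, 511.42, 713.74]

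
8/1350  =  4/675 = 0.01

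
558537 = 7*79791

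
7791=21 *371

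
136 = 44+92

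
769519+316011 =1085530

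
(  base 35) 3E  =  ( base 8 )167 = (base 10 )119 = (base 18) 6b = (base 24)4N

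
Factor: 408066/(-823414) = -3^1*23^1 * 2957^1*411707^(- 1) = - 204033/411707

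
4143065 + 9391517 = 13534582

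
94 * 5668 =532792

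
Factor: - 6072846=-2^1*3^1*13^2*53^1*113^1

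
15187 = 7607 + 7580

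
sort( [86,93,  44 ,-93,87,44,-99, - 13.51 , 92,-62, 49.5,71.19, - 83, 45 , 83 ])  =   [-99 , - 93, - 83 ,-62, - 13.51 , 44,  44, 45,49.5, 71.19,83,  86,  87,  92,93] 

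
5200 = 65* 80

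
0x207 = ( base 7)1341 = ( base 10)519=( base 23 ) MD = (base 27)J6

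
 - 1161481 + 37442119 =36280638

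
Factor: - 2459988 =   -  2^2*3^2*23^1*2971^1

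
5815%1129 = 170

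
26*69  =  1794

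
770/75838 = 55/5417=0.01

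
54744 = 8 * 6843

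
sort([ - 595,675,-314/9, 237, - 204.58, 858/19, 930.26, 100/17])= [ - 595,  -  204.58, - 314/9, 100/17, 858/19, 237, 675,930.26] 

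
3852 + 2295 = 6147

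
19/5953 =19/5953 = 0.00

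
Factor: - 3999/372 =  - 43/4 = -2^(-2 )*43^1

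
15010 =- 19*( - 790) 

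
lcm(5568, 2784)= 5568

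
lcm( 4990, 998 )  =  4990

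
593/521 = 1 + 72/521 = 1.14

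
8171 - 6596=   1575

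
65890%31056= 3778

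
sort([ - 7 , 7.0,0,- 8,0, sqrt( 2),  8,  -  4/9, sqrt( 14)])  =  [ - 8, - 7, - 4/9,0,0,sqrt( 2), sqrt( 14),7.0,8]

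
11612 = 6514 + 5098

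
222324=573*388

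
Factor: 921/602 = 2^ ( - 1 )*3^1*7^(  -  1) * 43^( - 1 )*307^1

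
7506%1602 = 1098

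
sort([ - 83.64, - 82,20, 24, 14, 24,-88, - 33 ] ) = [-88, - 83.64, - 82, - 33 , 14,20,24,24 ]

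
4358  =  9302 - 4944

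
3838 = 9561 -5723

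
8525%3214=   2097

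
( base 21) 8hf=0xf3c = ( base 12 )2310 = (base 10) 3900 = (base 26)5k0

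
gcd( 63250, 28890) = 10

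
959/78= 959/78=12.29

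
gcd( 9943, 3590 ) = 1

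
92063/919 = 100 + 163/919 = 100.18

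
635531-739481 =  - 103950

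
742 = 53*14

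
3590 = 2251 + 1339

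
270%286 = 270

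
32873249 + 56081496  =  88954745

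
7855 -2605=5250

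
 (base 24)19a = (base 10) 802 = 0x322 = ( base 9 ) 1081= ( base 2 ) 1100100010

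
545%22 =17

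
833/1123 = 833/1123 = 0.74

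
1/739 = 1/739 = 0.00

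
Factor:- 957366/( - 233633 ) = 2^1*3^3*167^(- 1) * 1399^(-1)* 17729^1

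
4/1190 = 2/595= 0.00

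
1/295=1/295 = 0.00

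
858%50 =8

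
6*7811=46866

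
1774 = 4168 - 2394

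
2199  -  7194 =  - 4995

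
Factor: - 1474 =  - 2^1* 11^1*67^1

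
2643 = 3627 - 984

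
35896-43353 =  - 7457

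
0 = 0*3076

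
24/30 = 4/5=0.80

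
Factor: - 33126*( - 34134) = 1130722884  =  2^2*3^2*5521^1*5689^1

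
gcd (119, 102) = 17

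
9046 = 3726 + 5320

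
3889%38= 13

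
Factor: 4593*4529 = 3^1*7^1*647^1*1531^1 = 20801697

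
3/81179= 3/81179   =  0.00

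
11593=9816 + 1777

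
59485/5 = 11897=11897.00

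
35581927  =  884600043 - 849018116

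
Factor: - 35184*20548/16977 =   -  2^6*11^1*467^1 * 733^1*5659^( - 1 ) = - 240986944/5659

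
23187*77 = 1785399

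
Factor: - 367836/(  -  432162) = 406/477   =  2^1*3^( - 2 )*7^1*29^1*53^ ( - 1 ) 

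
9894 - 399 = 9495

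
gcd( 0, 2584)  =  2584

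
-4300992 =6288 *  ( - 684) 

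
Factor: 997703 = 7^1 *142529^1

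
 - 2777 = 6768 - 9545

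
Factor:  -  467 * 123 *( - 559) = 3^1 * 13^1*41^1*43^1*467^1 = 32109519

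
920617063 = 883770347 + 36846716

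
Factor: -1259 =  - 1259^1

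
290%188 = 102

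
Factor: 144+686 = 830  =  2^1*5^1*83^1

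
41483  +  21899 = 63382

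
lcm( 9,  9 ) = 9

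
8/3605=8/3605 = 0.00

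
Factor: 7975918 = 2^1*193^1*20663^1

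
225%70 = 15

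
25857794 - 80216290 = - 54358496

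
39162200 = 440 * 89005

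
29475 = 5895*5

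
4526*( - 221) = -1000246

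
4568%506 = 14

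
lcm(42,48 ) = 336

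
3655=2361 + 1294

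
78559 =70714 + 7845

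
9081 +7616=16697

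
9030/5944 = 4515/2972  =  1.52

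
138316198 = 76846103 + 61470095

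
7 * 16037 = 112259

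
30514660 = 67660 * 451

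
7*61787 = 432509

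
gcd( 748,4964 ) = 68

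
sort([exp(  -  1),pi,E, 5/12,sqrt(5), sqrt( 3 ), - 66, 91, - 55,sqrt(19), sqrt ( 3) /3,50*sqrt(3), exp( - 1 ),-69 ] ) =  [ - 69, - 66,-55, exp( - 1),exp( -1 ),5/12, sqrt(3 ) /3, sqrt(3 ),sqrt (5),E,pi, sqrt (19 ),50*sqrt(3), 91] 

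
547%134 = 11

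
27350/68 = 13675/34 =402.21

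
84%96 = 84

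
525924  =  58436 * 9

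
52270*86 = 4495220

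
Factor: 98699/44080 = 2^ ( - 4 ) * 5^( -1 ) * 19^( - 1 ) * 29^( - 1 ) * 229^1*431^1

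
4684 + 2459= 7143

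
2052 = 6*342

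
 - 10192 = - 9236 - 956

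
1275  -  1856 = -581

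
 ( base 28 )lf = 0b1001011011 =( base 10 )603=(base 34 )HP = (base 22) 159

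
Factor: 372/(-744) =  - 1/2 = - 2^( - 1)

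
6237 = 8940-2703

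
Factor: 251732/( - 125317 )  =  -2^2 * 13^1*47^1 * 103^1*113^ ( - 1 )*1109^(  -  1) 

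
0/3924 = 0 = 0.00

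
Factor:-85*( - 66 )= 5610 = 2^1*3^1 * 5^1*11^1*17^1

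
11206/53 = 11206/53 = 211.43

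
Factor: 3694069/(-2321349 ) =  -3^(-1 )*67^( - 1)*131^1 * 163^1*173^1*11549^( - 1 ) 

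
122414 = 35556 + 86858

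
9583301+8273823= 17857124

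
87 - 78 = 9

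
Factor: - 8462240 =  - 2^5*5^1 * 52889^1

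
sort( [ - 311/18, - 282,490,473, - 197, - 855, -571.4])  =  [ - 855, - 571.4, - 282, - 197, - 311/18,473,490]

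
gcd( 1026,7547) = 1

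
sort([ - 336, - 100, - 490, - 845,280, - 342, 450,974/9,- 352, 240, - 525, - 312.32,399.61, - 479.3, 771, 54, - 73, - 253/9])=[- 845, - 525, - 490, - 479.3 , - 352, - 342, - 336,-312.32, -100, - 73, - 253/9, 54, 974/9 , 240,280, 399.61 , 450,771 ]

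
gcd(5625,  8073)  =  9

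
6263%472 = 127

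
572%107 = 37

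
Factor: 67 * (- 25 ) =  - 1675 = - 5^2 * 67^1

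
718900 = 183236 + 535664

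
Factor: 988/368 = 247/92=2^( - 2)*13^1*19^1*23^ (-1)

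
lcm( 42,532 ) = 1596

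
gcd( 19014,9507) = 9507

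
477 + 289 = 766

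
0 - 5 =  - 5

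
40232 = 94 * 428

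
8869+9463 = 18332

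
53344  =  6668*8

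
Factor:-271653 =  - 3^1 * 23^1 * 31^1*127^1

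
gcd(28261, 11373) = 1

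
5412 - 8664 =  - 3252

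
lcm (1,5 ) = 5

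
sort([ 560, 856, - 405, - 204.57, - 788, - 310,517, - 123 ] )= [  -  788, - 405, - 310, - 204.57, - 123,517 , 560, 856]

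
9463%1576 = 7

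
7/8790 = 7/8790 = 0.00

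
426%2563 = 426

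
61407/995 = 61 +712/995 = 61.72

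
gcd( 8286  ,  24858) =8286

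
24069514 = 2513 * 9578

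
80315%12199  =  7121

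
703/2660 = 37/140 = 0.26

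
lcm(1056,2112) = 2112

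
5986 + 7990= 13976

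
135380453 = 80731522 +54648931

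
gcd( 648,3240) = 648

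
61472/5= 61472/5 = 12294.40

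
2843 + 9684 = 12527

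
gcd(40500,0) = 40500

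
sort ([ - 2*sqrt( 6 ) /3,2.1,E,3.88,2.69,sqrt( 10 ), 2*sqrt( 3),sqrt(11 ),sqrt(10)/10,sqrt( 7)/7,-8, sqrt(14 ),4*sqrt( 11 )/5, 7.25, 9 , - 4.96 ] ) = [ - 8,-4.96, - 2*sqrt(6 )/3, sqrt( 10)/10, sqrt(7)/7,2.1,4 * sqrt(11 ) /5,2.69, E,sqrt(10), sqrt ( 11),2*sqrt ( 3 ),sqrt(14), 3.88,  7.25, 9 ] 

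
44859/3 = 14953 = 14953.00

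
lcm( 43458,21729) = 43458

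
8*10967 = 87736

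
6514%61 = 48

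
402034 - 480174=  - 78140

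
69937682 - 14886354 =55051328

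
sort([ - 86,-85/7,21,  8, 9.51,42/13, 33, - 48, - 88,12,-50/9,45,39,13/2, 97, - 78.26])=[ - 88, - 86,-78.26, - 48, - 85/7, - 50/9,42/13,13/2,8, 9.51, 12,21,33, 39,45, 97]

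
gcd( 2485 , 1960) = 35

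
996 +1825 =2821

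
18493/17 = 1087 + 14/17 = 1087.82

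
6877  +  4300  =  11177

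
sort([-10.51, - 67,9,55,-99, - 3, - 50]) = [-99, - 67,-50, - 10.51, - 3,  9,55 ]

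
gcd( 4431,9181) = 1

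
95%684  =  95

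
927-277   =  650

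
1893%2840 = 1893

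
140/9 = 15+5/9 = 15.56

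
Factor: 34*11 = 374  =  2^1*11^1*17^1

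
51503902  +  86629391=138133293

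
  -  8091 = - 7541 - 550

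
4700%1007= 672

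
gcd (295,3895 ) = 5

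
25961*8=207688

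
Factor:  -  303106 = - 2^1*151553^1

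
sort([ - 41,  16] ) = [-41,16 ] 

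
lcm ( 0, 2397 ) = 0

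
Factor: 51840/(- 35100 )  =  -2^5*3^1*5^( -1)*13^(-1) =-96/65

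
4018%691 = 563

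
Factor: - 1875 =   -  3^1*5^4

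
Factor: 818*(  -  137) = - 112066 = - 2^1*137^1*409^1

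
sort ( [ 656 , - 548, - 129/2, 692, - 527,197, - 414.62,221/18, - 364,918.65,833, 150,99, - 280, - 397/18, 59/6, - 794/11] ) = [ - 548,-527, - 414.62, - 364, - 280, - 794/11,-129/2, - 397/18, 59/6,221/18,  99,150,197 , 656,692 , 833 , 918.65 ]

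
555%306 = 249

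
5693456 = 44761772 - 39068316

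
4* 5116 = 20464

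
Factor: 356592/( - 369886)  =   - 2^3*3^1*11^( - 1) * 19^1*43^ ( - 1) = - 456/473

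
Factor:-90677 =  - 90677^1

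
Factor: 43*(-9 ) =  - 387 = - 3^2*43^1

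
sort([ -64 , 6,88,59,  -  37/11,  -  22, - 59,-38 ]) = [ - 64 , - 59, - 38, - 22,-37/11, 6, 59,  88]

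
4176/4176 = 1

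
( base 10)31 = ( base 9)34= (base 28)13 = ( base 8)37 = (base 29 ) 12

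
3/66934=3/66934 =0.00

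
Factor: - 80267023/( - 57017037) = 3^ ( - 1)*7^( - 2 )*11^( - 1 )*47^1*101^1* 457^1*953^(-1) = 2169379/1541001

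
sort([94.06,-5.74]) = [ - 5.74,94.06 ]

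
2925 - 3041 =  - 116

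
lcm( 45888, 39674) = 3808704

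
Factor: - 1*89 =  - 89 = - 89^1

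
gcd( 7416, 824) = 824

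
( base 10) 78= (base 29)2K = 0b1001110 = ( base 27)2O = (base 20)3I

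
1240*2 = 2480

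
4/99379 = 4/99379= 0.00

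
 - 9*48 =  - 432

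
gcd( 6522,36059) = 1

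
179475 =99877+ 79598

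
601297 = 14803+586494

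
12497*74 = 924778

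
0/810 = 0=0.00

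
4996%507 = 433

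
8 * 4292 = 34336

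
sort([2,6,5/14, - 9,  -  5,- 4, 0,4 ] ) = [ - 9,-5, - 4,0, 5/14,2, 4,6]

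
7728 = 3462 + 4266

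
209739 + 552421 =762160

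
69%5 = 4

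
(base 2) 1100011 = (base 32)33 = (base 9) 120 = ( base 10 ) 99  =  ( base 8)143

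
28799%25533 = 3266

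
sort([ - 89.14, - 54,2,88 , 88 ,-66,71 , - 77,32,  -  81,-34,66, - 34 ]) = [ - 89.14, - 81, - 77, - 66, - 54, - 34, - 34, 2, 32, 66, 71, 88, 88]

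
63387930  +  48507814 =111895744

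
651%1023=651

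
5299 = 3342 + 1957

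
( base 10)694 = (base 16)2b6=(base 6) 3114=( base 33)L1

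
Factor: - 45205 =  - 5^1*9041^1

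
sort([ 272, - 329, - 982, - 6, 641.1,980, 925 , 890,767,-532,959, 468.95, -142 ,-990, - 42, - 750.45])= [ - 990, - 982, - 750.45, - 532, - 329, - 142,-42 ,  -  6 , 272,  468.95, 641.1,767, 890, 925, 959, 980 ] 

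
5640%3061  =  2579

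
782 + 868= 1650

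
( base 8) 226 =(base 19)7H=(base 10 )150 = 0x96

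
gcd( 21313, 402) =1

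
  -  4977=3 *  ( - 1659)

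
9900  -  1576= 8324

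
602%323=279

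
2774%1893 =881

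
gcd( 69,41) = 1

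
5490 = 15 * 366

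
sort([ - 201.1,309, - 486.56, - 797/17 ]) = [ - 486.56, - 201.1, - 797/17, 309]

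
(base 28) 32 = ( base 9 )105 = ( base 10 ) 86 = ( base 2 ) 1010110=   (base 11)79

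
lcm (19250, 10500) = 115500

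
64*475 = 30400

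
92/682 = 46/341 = 0.13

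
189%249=189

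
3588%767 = 520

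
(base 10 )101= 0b1100101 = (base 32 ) 35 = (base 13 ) 7A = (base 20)51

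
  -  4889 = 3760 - 8649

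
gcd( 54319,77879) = 1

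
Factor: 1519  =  7^2 *31^1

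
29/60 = 29/60 = 0.48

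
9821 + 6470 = 16291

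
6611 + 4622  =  11233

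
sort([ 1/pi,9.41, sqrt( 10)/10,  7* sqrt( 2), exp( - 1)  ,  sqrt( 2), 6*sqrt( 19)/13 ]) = [ sqrt( 10)/10, 1/pi, exp( - 1), sqrt( 2 ),6*sqrt( 19)/13,9.41,7*sqrt( 2) ] 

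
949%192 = 181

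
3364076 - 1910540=1453536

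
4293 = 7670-3377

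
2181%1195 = 986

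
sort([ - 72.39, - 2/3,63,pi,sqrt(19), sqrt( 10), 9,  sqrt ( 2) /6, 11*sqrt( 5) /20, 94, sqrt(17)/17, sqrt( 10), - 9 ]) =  [-72.39,-9, - 2/3, sqrt( 2 ) /6, sqrt( 17)/17, 11 * sqrt( 5 ) /20, pi, sqrt( 10), sqrt(10),sqrt ( 19), 9, 63, 94]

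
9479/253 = 37 + 118/253 = 37.47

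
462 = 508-46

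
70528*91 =6418048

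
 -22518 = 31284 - 53802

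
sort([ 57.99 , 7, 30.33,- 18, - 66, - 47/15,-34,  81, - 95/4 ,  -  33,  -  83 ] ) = [ - 83 , - 66 , - 34, - 33, - 95/4, - 18,-47/15, 7 , 30.33,57.99,81 ]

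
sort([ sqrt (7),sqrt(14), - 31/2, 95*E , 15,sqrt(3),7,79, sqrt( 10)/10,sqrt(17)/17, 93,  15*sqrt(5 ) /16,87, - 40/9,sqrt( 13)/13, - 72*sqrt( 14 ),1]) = [ - 72 * sqrt( 14 )  , - 31/2, - 40/9,sqrt ( 17)/17,sqrt(13)/13,sqrt(10 )/10,1,sqrt(3 ),  15*sqrt( 5)/16, sqrt( 7),sqrt ( 14 ),  7,15,79,  87,93,95*E]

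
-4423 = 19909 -24332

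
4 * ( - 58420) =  - 233680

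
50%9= 5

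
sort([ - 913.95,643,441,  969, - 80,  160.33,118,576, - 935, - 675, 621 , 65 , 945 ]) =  [ - 935, - 913.95,- 675 , - 80,  65  ,  118,  160.33,441,  576,621 , 643,945, 969 ] 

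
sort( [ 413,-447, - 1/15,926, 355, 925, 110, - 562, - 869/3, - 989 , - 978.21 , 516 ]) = [-989,-978.21, - 562,  -  447, - 869/3,  -  1/15 , 110  ,  355,413,516,925 , 926]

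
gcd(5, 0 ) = 5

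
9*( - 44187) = -397683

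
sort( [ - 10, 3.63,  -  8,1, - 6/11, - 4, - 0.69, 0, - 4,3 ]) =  [ - 10, - 8 , - 4, - 4, - 0.69,-6/11,0 , 1,3,3.63]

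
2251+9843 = 12094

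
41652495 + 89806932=131459427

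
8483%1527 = 848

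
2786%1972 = 814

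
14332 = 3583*4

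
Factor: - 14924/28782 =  - 2^1*3^(-3) * 7^1 = - 14/27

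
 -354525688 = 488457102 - 842982790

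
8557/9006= 8557/9006 =0.95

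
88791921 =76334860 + 12457061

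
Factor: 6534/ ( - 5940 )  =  -2^( - 1 ) * 5^(  -  1)*11^1 =- 11/10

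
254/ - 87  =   - 3+ 7/87= - 2.92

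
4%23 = 4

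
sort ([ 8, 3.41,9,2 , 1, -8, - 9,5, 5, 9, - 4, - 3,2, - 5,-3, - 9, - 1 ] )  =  [ - 9, - 9 , - 8 , - 5, - 4, - 3, - 3, -1, 1, 2, 2,3.41,5, 5, 8, 9, 9] 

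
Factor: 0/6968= 0 = 0^1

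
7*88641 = 620487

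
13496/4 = 3374  =  3374.00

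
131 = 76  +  55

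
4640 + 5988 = 10628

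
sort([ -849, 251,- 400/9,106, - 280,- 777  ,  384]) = [-849,-777, - 280,-400/9, 106, 251 , 384 ]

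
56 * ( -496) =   -  27776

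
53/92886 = 53/92886= 0.00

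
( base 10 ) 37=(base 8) 45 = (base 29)18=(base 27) 1a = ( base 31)16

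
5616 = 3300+2316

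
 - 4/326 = -1+161/163   =  - 0.01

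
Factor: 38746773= 3^2*13^1*61^2*89^1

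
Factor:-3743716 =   -  2^2*107^1*8747^1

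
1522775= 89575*17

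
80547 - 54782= 25765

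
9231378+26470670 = 35702048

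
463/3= 154 + 1/3 = 154.33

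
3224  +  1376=4600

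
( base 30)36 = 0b1100000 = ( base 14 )6C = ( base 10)96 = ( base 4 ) 1200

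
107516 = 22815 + 84701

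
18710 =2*9355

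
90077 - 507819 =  - 417742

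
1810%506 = 292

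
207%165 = 42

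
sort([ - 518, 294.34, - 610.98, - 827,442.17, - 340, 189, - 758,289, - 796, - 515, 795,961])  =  [ - 827, - 796 , - 758, - 610.98 ,-518, - 515,  -  340,189,289, 294.34 , 442.17,795,961]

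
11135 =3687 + 7448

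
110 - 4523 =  -4413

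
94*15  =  1410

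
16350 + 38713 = 55063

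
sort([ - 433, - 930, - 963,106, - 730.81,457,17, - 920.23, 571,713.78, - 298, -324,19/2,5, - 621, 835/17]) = [-963, - 930, - 920.23, - 730.81, - 621, - 433, - 324,  -  298,5,19/2,17, 835/17, 106,457,571,713.78]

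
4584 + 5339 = 9923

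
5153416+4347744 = 9501160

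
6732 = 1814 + 4918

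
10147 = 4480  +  5667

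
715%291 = 133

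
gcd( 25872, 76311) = 3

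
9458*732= 6923256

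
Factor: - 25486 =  -2^1 *12743^1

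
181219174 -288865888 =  - 107646714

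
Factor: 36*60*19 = 41040 = 2^4*3^3*5^1*19^1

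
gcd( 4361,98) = 49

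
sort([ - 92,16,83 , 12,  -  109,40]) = [ - 109, - 92,12,16,40,83] 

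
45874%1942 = 1208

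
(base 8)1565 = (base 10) 885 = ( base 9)1183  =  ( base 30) TF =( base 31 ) sh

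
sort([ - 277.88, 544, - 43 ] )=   [ - 277.88,- 43,544]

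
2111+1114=3225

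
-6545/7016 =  - 1 + 471/7016= -  0.93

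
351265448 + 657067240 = 1008332688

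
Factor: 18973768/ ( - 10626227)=-2^3 * 11^2 * 17^1*1153^1*10626227^( - 1)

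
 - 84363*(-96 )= 8098848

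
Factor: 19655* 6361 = 125025455 = 5^1 * 3931^1 *6361^1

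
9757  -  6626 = 3131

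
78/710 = 39/355 = 0.11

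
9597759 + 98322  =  9696081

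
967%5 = 2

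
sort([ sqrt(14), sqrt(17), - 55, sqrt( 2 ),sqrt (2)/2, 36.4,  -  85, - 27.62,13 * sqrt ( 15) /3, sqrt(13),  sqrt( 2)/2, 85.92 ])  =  [ - 85, - 55, - 27.62,sqrt(2)/2, sqrt(2) /2,sqrt( 2), sqrt (13 ), sqrt(14), sqrt ( 17), 13 * sqrt( 15 )/3,36.4 , 85.92 ] 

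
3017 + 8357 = 11374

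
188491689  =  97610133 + 90881556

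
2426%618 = 572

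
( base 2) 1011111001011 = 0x17cb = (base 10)6091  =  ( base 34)595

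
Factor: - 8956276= - 2^2*7^1*101^1*3167^1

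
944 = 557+387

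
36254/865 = 36254/865 = 41.91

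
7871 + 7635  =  15506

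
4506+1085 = 5591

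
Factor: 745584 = 2^4*3^1*7^2*317^1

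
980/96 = 10 + 5/24=10.21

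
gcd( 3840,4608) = 768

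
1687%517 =136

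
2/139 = 2/139 = 0.01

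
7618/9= 7618/9 = 846.44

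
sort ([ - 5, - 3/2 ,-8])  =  [- 8,- 5, - 3/2]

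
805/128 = 805/128=6.29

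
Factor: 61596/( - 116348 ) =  - 3^2* 17^( - 1 ) = - 9/17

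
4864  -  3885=979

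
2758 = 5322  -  2564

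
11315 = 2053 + 9262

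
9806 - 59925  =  -50119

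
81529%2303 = 924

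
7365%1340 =665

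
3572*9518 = 33998296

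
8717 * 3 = 26151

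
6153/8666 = 879/1238 = 0.71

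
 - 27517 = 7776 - 35293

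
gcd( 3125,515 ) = 5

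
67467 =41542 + 25925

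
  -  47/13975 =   -  47/13975 = -  0.00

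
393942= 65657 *6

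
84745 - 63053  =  21692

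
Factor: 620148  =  2^2 * 3^1*51679^1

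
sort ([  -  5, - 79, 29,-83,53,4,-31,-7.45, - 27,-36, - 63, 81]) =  [-83, - 79,-63, - 36,-31, -27, - 7.45,-5, 4, 29,  53, 81]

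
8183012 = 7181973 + 1001039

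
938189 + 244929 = 1183118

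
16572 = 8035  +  8537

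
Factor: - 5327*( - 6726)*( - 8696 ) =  - 2^4*3^1 * 7^1*19^1 * 59^1 *761^1 * 1087^1 = - 311572479792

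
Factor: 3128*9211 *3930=2^4*3^1*5^1*17^1*23^1*61^1*131^1*151^1 =113231191440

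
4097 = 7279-3182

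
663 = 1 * 663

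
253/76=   3 + 25/76 = 3.33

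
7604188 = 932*8159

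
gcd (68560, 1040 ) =80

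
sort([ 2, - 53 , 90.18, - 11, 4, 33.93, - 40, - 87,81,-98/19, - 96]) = [-96, - 87  ,  -  53, - 40,- 11,- 98/19, 2,4, 33.93, 81,  90.18] 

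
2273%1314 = 959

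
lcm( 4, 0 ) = 0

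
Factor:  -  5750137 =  - 73^1*227^1*347^1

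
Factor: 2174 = 2^1 * 1087^1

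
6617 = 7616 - 999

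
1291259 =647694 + 643565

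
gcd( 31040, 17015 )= 5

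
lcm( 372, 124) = 372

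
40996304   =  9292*4412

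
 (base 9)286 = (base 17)e2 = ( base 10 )240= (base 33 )79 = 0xF0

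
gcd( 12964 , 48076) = 28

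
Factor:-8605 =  - 5^1*1721^1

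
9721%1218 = 1195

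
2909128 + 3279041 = 6188169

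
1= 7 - 6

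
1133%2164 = 1133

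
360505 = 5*72101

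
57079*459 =26199261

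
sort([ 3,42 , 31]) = [3,  31,42 ] 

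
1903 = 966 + 937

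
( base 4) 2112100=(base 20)140G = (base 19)17C2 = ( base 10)9616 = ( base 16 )2590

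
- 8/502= - 1  +  247/251 = - 0.02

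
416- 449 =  - 33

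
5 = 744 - 739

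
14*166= 2324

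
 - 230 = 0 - 230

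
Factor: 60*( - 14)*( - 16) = 2^7*3^1*5^1 * 7^1 = 13440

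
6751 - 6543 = 208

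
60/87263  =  60/87263= 0.00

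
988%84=64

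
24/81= 8/27 =0.30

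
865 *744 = 643560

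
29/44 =29/44 = 0.66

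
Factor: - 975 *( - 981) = 956475 = 3^3*5^2*13^1*109^1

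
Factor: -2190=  - 2^1*3^1*5^1 *73^1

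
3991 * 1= 3991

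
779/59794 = 779/59794=0.01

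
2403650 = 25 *96146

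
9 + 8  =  17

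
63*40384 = 2544192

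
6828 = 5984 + 844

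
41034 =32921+8113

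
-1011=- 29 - 982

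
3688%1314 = 1060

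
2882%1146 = 590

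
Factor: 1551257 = 53^1*29269^1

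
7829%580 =289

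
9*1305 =11745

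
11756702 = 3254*3613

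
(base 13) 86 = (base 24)4E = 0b1101110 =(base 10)110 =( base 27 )42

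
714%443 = 271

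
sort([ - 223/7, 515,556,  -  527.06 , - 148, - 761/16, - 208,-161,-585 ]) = [ - 585,-527.06, - 208, - 161,  -  148,  -  761/16, - 223/7,515 , 556]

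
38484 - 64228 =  - 25744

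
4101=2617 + 1484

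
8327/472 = 17 + 303/472 = 17.64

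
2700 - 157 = 2543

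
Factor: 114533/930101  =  53^1*2161^1 *930101^(-1)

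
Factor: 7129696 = 2^5*7^2*4547^1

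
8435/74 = 113  +  73/74 = 113.99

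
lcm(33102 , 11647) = 628938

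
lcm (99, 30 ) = 990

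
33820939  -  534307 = 33286632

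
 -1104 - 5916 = -7020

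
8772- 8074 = 698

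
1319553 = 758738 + 560815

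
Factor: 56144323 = 5231^1*10733^1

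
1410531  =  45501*31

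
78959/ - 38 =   -  78959/38=- 2077.87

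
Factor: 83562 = 2^1 *3^1*19^1 * 733^1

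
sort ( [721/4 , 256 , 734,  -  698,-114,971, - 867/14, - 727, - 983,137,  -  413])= [-983,  -  727, - 698, - 413, - 114, - 867/14, 137, 721/4, 256,734, 971 ] 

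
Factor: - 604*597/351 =  -  120196/117=- 2^2*3^( - 2 ) * 13^( - 1 ) * 151^1*199^1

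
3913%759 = 118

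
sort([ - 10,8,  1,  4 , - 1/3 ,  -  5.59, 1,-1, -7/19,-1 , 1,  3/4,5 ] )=[ -10, - 5.59, - 1,  -  1,-7/19,- 1/3,  3/4,1,1, 1, 4,5,8] 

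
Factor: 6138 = 2^1 * 3^2*11^1*31^1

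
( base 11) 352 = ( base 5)3140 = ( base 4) 12210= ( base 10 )420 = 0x1a4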